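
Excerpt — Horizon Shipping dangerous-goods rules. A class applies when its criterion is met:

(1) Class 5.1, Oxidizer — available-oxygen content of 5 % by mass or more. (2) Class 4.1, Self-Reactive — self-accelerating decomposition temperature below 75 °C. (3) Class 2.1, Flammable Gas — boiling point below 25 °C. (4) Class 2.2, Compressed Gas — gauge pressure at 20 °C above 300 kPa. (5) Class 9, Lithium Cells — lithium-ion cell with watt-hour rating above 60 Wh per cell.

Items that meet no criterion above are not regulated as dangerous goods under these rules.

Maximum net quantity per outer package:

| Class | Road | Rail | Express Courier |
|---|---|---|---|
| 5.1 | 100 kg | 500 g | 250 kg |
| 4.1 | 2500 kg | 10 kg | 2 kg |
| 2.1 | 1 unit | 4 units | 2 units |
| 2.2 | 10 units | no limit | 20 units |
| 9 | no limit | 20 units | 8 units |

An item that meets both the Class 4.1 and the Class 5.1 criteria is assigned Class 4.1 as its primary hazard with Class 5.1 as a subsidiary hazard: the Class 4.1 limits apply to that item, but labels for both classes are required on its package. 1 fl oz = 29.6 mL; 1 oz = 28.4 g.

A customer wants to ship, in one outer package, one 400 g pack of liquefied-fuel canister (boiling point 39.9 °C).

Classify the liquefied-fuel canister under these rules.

boiling point 39.9 °C is not below 25 °C, so Class 2.1 does not apply.
No criterion is met, so the item is not regulated.

Not regulated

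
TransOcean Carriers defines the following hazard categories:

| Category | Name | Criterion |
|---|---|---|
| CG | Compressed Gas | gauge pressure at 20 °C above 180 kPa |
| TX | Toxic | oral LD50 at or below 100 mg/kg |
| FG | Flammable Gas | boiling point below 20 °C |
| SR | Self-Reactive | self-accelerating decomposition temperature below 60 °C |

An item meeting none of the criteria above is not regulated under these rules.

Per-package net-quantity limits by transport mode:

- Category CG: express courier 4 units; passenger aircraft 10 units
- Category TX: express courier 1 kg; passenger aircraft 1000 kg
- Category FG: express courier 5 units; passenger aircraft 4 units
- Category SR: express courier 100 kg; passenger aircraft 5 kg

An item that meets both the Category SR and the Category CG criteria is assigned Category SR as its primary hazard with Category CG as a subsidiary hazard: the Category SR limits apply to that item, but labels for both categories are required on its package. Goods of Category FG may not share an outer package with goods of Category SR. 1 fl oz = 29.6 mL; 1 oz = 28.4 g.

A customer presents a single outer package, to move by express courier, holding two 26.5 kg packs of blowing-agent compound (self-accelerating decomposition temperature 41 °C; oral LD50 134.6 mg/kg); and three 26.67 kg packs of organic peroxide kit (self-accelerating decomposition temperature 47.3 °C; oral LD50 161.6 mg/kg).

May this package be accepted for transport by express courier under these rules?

Blowing-agent compound: self-accelerating decomposition temperature 41 °C < 60 °C → Category SR (Self-Reactive).
Organic peroxide kit: self-accelerating decomposition temperature 47.3 °C < 60 °C → Category SR (Self-Reactive).
Total Category SR: (two 26.5 kg packs = 53 kg) + (three 26.67 kg packs = 80.01 kg) = 133.01 kg.
133.01 kg exceeds the express courier limit of 100 kg for Category SR.

No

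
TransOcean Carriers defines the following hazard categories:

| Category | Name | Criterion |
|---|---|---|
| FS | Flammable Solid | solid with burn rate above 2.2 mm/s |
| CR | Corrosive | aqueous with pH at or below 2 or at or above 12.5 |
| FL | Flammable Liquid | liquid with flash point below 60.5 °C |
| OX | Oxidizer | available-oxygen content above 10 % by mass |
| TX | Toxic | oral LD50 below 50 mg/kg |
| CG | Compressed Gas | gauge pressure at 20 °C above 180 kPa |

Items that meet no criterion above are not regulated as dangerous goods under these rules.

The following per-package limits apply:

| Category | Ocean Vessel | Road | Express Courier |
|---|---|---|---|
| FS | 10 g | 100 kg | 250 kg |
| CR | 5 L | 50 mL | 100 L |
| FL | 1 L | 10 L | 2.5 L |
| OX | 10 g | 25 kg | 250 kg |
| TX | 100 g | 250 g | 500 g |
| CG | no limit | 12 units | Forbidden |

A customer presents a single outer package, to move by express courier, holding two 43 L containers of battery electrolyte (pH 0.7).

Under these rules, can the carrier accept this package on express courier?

Yes

pH 0.7 meets the Category CR criterion (Corrosive), so the battery electrolyte is Category CR.
Category CR quantity: two 43 L containers = 86 L.
86 L is within the express courier limit of 100 L for Category CR.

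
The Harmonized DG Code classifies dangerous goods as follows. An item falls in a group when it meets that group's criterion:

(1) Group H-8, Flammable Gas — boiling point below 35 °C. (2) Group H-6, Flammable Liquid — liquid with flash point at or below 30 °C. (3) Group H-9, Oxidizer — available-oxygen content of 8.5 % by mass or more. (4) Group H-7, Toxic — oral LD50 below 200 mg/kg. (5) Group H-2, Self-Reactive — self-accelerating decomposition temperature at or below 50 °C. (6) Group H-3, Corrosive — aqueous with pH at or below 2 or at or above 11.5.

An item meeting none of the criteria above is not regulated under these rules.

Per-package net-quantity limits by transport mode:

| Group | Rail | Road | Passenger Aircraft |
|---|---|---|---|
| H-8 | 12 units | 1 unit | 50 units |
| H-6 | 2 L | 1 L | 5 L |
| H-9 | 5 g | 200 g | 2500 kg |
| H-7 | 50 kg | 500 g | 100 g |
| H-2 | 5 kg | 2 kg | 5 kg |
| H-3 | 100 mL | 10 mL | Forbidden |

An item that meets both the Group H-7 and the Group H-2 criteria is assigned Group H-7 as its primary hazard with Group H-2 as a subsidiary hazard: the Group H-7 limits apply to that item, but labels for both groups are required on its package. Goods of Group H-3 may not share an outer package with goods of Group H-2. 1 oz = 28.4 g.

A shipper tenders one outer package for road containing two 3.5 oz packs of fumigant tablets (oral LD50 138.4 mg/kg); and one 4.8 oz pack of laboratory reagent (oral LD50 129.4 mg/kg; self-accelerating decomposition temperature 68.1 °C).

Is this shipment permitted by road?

Yes

The fumigant tablets have oral LD50 138.4 mg/kg, which is < 200 mg/kg, so they are Group H-7 (Toxic).
Oral LD50 129.4 mg/kg meets the Group H-7 criterion (Toxic), so the laboratory reagent is Group H-7.
Total Group H-7: (two 3.5 oz packs = 198.8 g) + (one 4.8 oz pack = 136.32 g) = 335.12 g.
335.12 g ≤ 500 g (road limit, Group H-7) — within limit.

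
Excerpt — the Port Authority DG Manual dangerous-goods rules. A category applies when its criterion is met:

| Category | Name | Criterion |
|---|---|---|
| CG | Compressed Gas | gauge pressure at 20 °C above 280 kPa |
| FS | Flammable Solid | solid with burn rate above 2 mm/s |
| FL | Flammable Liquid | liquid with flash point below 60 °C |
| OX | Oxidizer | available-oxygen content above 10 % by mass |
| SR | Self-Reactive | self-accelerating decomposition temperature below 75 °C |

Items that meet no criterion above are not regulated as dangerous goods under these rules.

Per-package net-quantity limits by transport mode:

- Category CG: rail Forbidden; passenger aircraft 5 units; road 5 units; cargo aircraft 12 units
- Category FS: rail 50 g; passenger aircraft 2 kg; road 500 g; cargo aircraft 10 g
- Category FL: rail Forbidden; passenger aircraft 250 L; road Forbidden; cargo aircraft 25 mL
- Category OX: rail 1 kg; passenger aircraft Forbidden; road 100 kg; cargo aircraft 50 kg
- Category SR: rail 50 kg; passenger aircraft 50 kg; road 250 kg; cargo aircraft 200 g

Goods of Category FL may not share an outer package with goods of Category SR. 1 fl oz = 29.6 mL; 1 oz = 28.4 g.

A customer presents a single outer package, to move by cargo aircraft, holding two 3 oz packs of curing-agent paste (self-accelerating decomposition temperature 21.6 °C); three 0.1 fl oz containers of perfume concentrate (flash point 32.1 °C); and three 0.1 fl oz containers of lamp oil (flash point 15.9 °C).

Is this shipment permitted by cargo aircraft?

No

With self-accelerating decomposition temperature 21.6 °C (< 75 °C), the curing-agent paste falls in Category SR.
With flash point 32.1 °C (< 60 °C), the perfume concentrate falls in Category FL.
Flash point 15.9 °C meets the Category FL criterion (Flammable Liquid), so the lamp oil is Category FL.
Category FL net quantity: (three 0.1 fl oz containers = 8.88 mL) + (three 0.1 fl oz containers = 8.88 mL) = 17.76 mL.
That is within the Category FL cargo aircraft limit of 25 mL.
Category SR quantity: two 3 oz packs = 170.4 g.
170.4 g ≤ 200 g (cargo aircraft limit, Category SR) — within limit.
Category FL and Category SR may not share an outer package.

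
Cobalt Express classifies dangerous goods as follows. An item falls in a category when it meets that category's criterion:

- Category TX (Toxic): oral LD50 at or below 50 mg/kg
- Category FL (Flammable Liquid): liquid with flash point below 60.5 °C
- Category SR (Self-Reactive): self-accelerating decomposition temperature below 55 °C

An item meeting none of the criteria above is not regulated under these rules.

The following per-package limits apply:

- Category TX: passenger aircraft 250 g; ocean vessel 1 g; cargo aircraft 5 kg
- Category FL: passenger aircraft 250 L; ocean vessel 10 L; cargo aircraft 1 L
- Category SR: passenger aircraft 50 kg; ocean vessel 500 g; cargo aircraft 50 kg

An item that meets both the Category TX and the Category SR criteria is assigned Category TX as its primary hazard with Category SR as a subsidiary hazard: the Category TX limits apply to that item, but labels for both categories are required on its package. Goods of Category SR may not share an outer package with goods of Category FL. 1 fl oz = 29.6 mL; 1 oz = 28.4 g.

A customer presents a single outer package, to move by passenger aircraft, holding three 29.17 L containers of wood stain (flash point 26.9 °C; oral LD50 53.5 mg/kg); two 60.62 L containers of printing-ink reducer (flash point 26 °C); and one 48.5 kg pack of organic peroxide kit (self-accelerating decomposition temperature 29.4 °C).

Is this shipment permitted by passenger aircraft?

The wood stain has flash point 26.9 °C, which is < 60.5 °C, so it is Category FL (Flammable Liquid).
The printing-ink reducer has flash point 26 °C, which is < 60.5 °C, so it is Category FL (Flammable Liquid).
With self-accelerating decomposition temperature 29.4 °C (< 55 °C), the organic peroxide kit falls in Category SR.
Category SR quantity: 48.5 kg.
That is within the Category SR passenger aircraft limit of 50 kg.
Total Category FL: (three 29.17 L containers = 87.51 L) + (two 60.62 L containers = 121.24 L) = 208.75 L.
208.75 L is within the passenger aircraft limit of 250 L for Category FL.
Category SR and Category FL may not share an outer package.

No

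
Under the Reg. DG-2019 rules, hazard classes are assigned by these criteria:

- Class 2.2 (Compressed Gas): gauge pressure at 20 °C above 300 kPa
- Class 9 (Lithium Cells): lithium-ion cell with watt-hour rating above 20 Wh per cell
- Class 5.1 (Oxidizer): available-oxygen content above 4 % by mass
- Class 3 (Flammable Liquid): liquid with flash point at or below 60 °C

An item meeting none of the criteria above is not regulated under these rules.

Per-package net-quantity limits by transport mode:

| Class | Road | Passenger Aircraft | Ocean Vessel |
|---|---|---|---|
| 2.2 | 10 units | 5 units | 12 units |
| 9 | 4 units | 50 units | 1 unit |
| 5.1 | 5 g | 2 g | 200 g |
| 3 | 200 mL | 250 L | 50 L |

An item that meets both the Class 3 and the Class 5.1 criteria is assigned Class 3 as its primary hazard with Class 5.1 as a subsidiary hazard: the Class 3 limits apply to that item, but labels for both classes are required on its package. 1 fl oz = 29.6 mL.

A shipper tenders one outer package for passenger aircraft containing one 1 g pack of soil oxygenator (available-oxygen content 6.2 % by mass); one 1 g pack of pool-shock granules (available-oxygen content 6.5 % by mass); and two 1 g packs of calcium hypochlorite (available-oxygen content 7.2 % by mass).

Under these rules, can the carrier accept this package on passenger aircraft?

Available-oxygen content 6.2 % by mass meets the Class 5.1 criterion (Oxidizer), so the soil oxygenator is Class 5.1.
The pool-shock granules have available-oxygen content 6.5 % by mass, which is > 4 % by mass, so they are Class 5.1 (Oxidizer).
Available-oxygen content 7.2 % by mass meets the Class 5.1 criterion (Oxidizer), so the calcium hypochlorite is Class 5.1.
Total Class 5.1: 1 g + 1 g + (two 1 g packs = 2 g) = 4 g.
That exceeds the Class 5.1 passenger aircraft limit of 2 g.

No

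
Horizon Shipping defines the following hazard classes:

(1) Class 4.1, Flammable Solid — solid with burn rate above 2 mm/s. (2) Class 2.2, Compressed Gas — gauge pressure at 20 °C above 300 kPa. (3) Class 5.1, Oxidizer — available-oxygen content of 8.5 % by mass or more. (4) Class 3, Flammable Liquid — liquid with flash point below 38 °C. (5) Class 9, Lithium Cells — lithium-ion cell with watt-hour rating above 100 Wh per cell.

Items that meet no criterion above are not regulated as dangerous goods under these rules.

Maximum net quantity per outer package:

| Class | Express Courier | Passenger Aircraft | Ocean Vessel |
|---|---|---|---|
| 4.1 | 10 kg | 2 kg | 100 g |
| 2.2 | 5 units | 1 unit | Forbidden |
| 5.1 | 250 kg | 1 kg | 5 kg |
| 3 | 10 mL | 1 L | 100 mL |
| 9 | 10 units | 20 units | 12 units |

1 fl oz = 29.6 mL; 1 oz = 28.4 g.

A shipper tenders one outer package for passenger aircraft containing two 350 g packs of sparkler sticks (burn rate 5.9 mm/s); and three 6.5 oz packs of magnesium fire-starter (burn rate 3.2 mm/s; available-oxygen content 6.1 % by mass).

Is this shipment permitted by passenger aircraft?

Yes

With burn rate 5.9 mm/s (> 2 mm/s), the sparkler sticks fall in Class 4.1.
Magnesium fire-starter: burn rate 3.2 mm/s > 2 mm/s → Class 4.1 (Flammable Solid).
Class 4.1 net quantity: (two 350 g packs = 700 g) + (three 6.5 oz packs = 553.8 g) = 1253.8 g.
1253.8 g is within the passenger aircraft limit of 2 kg for Class 4.1.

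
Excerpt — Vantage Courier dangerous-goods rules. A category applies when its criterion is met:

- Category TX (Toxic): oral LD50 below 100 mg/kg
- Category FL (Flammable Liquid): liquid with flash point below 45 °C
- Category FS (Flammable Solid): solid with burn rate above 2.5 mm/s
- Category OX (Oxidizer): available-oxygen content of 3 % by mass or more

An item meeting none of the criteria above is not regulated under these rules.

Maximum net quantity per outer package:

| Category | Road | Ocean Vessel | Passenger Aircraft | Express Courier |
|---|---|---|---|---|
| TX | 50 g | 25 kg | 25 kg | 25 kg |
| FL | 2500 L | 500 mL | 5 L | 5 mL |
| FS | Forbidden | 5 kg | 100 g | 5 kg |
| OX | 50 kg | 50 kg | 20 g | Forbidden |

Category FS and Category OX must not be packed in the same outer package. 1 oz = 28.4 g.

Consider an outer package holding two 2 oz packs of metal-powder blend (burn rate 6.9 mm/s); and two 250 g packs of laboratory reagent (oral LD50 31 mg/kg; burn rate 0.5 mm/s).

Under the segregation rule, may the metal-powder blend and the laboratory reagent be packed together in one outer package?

Yes

Burn rate 6.9 mm/s meets the Category FS criterion (Flammable Solid), so the metal-powder blend is Category FS.
The laboratory reagent has oral LD50 31 mg/kg, which is < 100 mg/kg, so it is Category TX (Toxic).
No segregation rule bars Category FS with Category TX.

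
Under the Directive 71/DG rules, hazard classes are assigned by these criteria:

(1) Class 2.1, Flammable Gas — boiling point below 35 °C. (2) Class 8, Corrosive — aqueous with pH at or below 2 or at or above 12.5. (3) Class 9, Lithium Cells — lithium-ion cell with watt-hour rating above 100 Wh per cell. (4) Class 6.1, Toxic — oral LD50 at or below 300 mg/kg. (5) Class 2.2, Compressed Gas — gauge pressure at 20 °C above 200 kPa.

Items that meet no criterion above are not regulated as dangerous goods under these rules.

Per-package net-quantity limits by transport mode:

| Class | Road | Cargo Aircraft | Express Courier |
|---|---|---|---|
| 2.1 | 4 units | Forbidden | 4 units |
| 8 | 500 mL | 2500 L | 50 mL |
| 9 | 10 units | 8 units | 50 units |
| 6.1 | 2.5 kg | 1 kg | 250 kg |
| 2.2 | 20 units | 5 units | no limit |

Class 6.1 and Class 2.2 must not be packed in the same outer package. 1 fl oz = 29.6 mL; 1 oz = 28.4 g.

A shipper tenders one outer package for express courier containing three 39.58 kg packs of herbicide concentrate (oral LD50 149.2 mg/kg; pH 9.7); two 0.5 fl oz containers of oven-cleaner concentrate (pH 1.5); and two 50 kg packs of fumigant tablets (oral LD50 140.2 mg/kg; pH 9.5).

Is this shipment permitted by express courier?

Herbicide concentrate: oral LD50 149.2 mg/kg ≤ 300 mg/kg → Class 6.1 (Toxic).
The oven-cleaner concentrate has pH 1.5, which is ≤ 2, so it is Class 8 (Corrosive).
Fumigant tablets: oral LD50 140.2 mg/kg ≤ 300 mg/kg → Class 6.1 (Toxic).
Class 6.1 net quantity: (three 39.58 kg packs = 118.74 kg) + (two 50 kg packs = 100 kg) = 218.74 kg.
That is within the Class 6.1 express courier limit of 250 kg.
Class 8 quantity: two 0.5 fl oz containers = 29.6 mL.
29.6 mL ≤ 50 mL (express courier limit, Class 8) — within limit.
The segregation rule (Class 6.1 with Class 2.2) does not apply to Class 6.1 with Class 8.
Every hazard class is within its express courier limit and no segregation rule is violated.

Yes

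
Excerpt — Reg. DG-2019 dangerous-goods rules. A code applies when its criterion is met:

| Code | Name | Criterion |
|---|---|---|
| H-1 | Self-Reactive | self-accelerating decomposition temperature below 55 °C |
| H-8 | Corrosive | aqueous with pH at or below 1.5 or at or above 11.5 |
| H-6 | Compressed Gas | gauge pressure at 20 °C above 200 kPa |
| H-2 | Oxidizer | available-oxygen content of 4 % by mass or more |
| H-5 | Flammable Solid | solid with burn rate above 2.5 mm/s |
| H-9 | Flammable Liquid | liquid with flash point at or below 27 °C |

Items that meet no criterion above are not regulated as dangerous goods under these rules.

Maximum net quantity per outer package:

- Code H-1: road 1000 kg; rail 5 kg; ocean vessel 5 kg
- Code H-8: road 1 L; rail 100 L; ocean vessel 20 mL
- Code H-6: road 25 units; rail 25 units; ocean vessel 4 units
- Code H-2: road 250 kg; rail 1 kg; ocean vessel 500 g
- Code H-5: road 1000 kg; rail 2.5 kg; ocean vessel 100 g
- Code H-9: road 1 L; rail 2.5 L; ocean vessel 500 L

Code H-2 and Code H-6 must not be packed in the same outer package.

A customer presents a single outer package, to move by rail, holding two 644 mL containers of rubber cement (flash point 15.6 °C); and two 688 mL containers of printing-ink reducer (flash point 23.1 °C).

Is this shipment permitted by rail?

No

With flash point 15.6 °C (≤ 27 °C), the rubber cement falls in Code H-9.
Flash point 23.1 °C meets the Code H-9 criterion (Flammable Liquid), so the printing-ink reducer is Code H-9.
Code H-9 net quantity: (two 644 mL containers = 1.288 L) + (two 688 mL containers = 1.376 L) = 2.664 L.
2.664 L exceeds the rail limit of 2.5 L for Code H-9.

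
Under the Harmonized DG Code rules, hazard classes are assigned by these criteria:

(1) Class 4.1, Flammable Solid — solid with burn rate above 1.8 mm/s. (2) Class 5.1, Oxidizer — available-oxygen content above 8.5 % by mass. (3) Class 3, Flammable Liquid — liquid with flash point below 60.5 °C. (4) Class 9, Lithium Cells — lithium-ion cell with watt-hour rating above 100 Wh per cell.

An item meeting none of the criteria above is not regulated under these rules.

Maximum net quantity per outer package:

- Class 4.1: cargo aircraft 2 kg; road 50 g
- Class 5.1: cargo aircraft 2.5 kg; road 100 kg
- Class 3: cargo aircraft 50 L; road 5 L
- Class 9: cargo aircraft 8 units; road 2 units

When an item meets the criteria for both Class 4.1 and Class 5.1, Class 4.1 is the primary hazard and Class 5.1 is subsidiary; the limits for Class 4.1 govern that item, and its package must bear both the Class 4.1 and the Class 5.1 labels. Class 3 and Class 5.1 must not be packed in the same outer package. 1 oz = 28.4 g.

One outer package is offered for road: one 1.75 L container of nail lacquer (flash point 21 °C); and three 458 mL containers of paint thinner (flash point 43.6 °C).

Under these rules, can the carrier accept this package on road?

With flash point 21 °C (< 60.5 °C), the nail lacquer falls in Class 3.
Paint thinner: flash point 43.6 °C < 60.5 °C → Class 3 (Flammable Liquid).
Class 3 net quantity: 1.75 L + (three 458 mL containers = 1.374 L) = 3.124 L.
3.124 L ≤ 5 L (road limit, Class 3) — within limit.

Yes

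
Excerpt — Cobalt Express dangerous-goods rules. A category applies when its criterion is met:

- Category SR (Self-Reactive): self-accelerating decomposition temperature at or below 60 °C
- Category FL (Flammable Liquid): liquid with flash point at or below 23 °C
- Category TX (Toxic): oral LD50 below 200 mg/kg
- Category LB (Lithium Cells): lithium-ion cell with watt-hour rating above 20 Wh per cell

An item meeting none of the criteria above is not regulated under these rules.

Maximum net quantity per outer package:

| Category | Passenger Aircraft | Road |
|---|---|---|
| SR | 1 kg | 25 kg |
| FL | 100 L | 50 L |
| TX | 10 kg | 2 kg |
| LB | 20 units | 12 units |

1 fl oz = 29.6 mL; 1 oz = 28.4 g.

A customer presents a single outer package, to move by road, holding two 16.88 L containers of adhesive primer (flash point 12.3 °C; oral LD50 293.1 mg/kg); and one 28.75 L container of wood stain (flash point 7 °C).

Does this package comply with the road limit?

No

Flash point 12.3 °C meets the Category FL criterion (Flammable Liquid), so the adhesive primer is Category FL.
Wood stain: flash point 7 °C ≤ 23 °C → Category FL (Flammable Liquid).
Category FL net quantity: (two 16.88 L containers = 33.76 L) + 28.75 L = 62.51 L.
62.51 L exceeds the road limit of 50 L for Category FL.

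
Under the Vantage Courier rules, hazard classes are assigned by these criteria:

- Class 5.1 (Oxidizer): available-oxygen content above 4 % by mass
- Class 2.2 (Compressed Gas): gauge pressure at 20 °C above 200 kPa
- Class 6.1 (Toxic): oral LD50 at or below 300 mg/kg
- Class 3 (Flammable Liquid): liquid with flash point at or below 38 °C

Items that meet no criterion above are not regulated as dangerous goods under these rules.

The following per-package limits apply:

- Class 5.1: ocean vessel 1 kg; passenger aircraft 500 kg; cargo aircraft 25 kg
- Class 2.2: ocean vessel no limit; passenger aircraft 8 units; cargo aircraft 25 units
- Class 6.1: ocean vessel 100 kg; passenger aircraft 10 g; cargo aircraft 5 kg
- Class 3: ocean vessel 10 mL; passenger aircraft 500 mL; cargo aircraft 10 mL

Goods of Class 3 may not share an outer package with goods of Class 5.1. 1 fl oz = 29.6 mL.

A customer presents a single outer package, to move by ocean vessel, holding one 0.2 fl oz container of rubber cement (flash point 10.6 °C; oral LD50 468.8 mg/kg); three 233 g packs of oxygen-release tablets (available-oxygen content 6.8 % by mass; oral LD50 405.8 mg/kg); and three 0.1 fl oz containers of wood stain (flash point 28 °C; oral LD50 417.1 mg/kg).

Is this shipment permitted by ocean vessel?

No

Flash point 10.6 °C meets the Class 3 criterion (Flammable Liquid), so the rubber cement is Class 3.
Available-oxygen content 6.8 % by mass meets the Class 5.1 criterion (Oxidizer), so the oxygen-release tablets are Class 5.1.
Flash point 28 °C meets the Class 3 criterion (Flammable Liquid), so the wood stain is Class 3.
Total Class 3: (one 0.2 fl oz container = 5.92 mL) + (three 0.1 fl oz containers = 8.88 mL) = 14.8 mL.
14.8 mL exceeds the ocean vessel limit of 10 mL for Class 3.
Class 5.1 quantity: three 233 g packs = 699 g.
699 g ≤ 1 kg (ocean vessel limit, Class 5.1) — within limit.
Class 3 and Class 5.1 may not share an outer package.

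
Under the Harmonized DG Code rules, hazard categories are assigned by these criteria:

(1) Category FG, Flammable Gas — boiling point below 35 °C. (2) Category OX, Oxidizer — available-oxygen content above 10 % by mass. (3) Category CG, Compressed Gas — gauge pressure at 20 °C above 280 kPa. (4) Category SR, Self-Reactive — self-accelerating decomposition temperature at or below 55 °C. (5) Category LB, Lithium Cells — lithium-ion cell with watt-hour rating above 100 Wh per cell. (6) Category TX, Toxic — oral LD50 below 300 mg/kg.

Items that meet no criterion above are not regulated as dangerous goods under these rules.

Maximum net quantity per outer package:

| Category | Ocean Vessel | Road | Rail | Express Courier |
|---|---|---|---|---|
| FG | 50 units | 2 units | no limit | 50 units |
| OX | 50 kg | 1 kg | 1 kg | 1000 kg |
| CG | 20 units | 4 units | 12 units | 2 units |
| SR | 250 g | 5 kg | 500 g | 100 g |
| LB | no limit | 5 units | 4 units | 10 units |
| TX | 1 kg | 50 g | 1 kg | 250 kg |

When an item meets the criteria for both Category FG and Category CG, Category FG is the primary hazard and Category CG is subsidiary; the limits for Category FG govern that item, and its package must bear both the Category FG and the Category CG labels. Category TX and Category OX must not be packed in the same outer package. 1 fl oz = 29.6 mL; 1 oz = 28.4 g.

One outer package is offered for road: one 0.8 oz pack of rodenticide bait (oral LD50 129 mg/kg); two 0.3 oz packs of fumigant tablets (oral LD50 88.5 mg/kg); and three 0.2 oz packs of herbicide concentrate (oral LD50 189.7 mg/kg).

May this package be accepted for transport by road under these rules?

Oral LD50 129 mg/kg meets the Category TX criterion (Toxic), so the rodenticide bait is Category TX.
Oral LD50 88.5 mg/kg meets the Category TX criterion (Toxic), so the fumigant tablets are Category TX.
With oral LD50 189.7 mg/kg (< 300 mg/kg), the herbicide concentrate falls in Category TX.
Total Category TX: (one 0.8 oz pack = 22.72 g) + (two 0.3 oz packs = 17.04 g) + (three 0.2 oz packs = 17.04 g) = 56.8 g.
56.8 g exceeds the road limit of 50 g for Category TX.

No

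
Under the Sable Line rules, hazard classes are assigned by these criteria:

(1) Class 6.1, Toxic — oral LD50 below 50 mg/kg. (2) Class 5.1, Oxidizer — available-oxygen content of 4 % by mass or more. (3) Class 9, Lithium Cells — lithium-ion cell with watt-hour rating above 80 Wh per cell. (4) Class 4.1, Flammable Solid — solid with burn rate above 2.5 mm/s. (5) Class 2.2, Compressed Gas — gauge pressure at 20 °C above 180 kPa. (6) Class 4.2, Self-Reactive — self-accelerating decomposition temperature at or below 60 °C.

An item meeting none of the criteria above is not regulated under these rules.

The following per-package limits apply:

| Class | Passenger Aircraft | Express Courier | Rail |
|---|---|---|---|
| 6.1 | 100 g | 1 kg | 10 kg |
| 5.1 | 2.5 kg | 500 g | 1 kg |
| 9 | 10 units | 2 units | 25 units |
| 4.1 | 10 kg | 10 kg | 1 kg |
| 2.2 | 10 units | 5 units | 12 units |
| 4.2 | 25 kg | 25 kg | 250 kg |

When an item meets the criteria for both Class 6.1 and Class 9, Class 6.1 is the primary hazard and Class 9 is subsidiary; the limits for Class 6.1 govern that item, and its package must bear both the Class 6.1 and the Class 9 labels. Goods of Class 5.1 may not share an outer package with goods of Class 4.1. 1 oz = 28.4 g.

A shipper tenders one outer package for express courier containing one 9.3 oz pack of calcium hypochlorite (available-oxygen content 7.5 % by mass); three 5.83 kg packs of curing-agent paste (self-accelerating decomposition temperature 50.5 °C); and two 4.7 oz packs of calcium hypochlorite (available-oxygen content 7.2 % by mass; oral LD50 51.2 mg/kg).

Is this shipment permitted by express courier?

The calcium hypochlorite has available-oxygen content 7.5 % by mass, which is ≥ 4 % by mass, so it is Class 5.1 (Oxidizer).
Self-accelerating decomposition temperature 50.5 °C meets the Class 4.2 criterion (Self-Reactive), so the curing-agent paste is Class 4.2.
Calcium hypochlorite: available-oxygen content 7.2 % by mass ≥ 4 % by mass → Class 5.1 (Oxidizer).
Total Class 5.1: (one 9.3 oz pack = 264.12 g) + (two 4.7 oz packs = 266.96 g) = 531.08 g.
531.08 g exceeds the express courier limit of 500 g for Class 5.1.
Class 4.2 quantity: three 5.83 kg packs = 17.49 kg.
17.49 kg ≤ 25 kg (express courier limit, Class 4.2) — within limit.
The segregation rule (Class 5.1 with Class 4.1) does not apply to Class 5.1 with Class 4.2.

No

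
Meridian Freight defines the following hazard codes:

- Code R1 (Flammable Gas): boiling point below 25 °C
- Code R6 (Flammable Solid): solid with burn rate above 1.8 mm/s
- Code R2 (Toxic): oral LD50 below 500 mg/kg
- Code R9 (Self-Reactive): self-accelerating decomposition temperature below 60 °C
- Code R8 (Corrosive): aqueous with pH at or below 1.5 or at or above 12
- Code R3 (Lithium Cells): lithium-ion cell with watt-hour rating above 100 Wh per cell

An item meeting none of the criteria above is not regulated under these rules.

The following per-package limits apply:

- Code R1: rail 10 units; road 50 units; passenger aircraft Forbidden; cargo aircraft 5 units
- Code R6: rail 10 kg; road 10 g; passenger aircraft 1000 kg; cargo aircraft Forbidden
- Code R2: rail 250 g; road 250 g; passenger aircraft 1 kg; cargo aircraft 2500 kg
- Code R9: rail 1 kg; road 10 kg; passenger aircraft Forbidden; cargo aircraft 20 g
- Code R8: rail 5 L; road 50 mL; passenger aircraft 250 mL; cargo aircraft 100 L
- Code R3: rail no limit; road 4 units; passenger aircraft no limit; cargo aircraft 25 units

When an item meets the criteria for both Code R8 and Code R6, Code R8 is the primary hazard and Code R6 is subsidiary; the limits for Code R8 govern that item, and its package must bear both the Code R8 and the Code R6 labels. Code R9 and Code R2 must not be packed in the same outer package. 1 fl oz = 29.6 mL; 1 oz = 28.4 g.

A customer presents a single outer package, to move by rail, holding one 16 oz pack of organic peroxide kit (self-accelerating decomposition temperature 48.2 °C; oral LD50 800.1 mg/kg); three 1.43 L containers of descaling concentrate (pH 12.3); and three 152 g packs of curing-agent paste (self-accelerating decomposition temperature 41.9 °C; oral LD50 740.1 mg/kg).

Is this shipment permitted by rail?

Yes

With self-accelerating decomposition temperature 48.2 °C (< 60 °C), the organic peroxide kit falls in Code R9.
pH 12.3 meets the Code R8 criterion (Corrosive), so the descaling concentrate is Code R8.
With self-accelerating decomposition temperature 41.9 °C (< 60 °C), the curing-agent paste falls in Code R9.
Total Code R9: (one 16 oz pack = 454.4 g) + (three 152 g packs = 456 g) = 910.4 g.
910.4 g ≤ 1 kg (rail limit, Code R9) — within limit.
Code R8 quantity: three 1.43 L containers = 4.29 L.
That is within the Code R8 rail limit of 5 L.
The segregation rule (Code R9 with Code R2) does not apply to Code R9 with Code R8.
Every hazard code is within its rail limit and no segregation rule is violated.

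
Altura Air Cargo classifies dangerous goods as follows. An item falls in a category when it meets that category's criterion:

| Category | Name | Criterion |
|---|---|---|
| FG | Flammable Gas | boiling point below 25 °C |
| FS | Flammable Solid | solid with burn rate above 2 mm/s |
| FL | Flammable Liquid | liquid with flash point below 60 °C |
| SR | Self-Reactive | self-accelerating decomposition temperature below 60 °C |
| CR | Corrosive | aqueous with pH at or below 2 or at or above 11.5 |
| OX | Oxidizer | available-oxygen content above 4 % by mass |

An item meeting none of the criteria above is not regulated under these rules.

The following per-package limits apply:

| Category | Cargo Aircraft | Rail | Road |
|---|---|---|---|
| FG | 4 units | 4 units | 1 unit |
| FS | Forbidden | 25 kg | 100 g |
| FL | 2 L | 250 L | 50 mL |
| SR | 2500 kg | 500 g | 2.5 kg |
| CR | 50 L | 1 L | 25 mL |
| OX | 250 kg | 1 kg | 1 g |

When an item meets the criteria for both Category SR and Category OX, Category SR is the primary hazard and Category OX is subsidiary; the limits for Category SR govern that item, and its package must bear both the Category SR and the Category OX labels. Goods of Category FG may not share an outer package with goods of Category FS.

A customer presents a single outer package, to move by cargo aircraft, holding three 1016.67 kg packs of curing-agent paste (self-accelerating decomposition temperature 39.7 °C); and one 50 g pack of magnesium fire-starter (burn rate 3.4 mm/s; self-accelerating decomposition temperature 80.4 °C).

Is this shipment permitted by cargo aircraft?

No

The curing-agent paste has self-accelerating decomposition temperature 39.7 °C, which is < 60 °C, so it is Category SR (Self-Reactive).
With burn rate 3.4 mm/s (> 2 mm/s), the magnesium fire-starter falls in Category FS.
Category SR quantity: three 1016.67 kg packs = 3050.01 kg.
3050.01 kg > 2500 kg (cargo aircraft limit, Category SR) — over the limit.
Category FS quantity: 50 g.
Category FS is Forbidden by cargo aircraft.
The segregation rule (Category FG with Category FS) does not apply to Category SR with Category FS.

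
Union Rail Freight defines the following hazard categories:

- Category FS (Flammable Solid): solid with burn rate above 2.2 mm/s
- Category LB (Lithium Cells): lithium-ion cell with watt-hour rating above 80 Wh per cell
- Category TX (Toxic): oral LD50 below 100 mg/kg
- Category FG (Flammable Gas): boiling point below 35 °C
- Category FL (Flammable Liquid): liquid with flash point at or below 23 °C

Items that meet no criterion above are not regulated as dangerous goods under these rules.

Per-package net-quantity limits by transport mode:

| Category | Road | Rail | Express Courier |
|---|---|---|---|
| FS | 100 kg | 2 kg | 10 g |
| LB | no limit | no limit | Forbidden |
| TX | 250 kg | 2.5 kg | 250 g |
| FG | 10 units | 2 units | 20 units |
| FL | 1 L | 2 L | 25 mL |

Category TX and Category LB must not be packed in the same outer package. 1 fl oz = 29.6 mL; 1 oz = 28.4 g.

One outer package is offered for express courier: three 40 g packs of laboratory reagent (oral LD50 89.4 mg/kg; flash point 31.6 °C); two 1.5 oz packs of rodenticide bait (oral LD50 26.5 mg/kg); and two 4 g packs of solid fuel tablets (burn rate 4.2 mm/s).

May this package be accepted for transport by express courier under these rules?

With oral LD50 89.4 mg/kg (< 100 mg/kg), the laboratory reagent falls in Category TX.
Rodenticide bait: oral LD50 26.5 mg/kg < 100 mg/kg → Category TX (Toxic).
The solid fuel tablets have burn rate 4.2 mm/s, which is > 2.2 mm/s, so they are Category FS (Flammable Solid).
Category TX net quantity: (three 40 g packs = 120 g) + (two 1.5 oz packs = 85.2 g) = 205.2 g.
That is within the Category TX express courier limit of 250 g.
Category FS quantity: two 4 g packs = 8 g.
That is within the Category FS express courier limit of 10 g.
The segregation rule (Category TX with Category LB) does not apply to Category TX with Category FS.
Every hazard category is within its express courier limit and no segregation rule is violated.

Yes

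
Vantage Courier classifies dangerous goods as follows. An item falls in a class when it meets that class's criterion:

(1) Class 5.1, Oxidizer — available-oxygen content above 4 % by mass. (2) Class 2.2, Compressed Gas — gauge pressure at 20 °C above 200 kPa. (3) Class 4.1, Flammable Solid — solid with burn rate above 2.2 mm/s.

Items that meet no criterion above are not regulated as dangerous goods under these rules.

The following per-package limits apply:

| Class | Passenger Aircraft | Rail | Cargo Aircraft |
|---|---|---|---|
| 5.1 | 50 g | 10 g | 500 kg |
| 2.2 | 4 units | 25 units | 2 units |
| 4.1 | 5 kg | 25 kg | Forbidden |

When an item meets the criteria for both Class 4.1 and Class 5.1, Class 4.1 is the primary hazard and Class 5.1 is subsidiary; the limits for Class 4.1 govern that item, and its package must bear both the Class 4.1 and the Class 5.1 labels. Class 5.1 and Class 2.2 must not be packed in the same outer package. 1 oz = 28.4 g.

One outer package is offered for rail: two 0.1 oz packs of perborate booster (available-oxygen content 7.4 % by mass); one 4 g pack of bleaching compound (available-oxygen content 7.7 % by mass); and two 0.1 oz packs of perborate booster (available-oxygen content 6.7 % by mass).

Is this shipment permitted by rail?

With available-oxygen content 7.4 % by mass (> 4 % by mass), the perborate booster falls in Class 5.1.
Available-oxygen content 7.7 % by mass meets the Class 5.1 criterion (Oxidizer), so the bleaching compound is Class 5.1.
With available-oxygen content 6.7 % by mass (> 4 % by mass), the perborate booster falls in Class 5.1.
Total Class 5.1: (two 0.1 oz packs = 5.68 g) + 4 g + (two 0.1 oz packs = 5.68 g) = 15.36 g.
That exceeds the Class 5.1 rail limit of 10 g.

No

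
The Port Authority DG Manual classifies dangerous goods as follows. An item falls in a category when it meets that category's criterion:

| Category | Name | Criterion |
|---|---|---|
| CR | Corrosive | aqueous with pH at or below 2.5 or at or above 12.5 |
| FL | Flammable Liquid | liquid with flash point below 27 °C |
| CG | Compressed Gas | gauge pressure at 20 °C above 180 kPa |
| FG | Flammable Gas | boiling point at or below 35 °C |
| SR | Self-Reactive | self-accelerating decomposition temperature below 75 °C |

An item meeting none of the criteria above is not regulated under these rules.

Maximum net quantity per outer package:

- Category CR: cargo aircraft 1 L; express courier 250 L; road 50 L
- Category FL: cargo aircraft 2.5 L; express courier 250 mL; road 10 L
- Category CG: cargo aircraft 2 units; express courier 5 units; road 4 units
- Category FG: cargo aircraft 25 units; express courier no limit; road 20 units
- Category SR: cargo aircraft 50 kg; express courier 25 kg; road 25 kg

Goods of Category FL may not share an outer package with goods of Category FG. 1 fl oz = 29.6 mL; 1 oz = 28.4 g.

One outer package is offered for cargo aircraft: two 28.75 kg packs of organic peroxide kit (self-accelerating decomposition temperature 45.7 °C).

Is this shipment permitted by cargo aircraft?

No

Self-accelerating decomposition temperature 45.7 °C meets the Category SR criterion (Self-Reactive), so the organic peroxide kit is Category SR.
Category SR quantity: two 28.75 kg packs = 57.5 kg.
57.5 kg exceeds the cargo aircraft limit of 50 kg for Category SR.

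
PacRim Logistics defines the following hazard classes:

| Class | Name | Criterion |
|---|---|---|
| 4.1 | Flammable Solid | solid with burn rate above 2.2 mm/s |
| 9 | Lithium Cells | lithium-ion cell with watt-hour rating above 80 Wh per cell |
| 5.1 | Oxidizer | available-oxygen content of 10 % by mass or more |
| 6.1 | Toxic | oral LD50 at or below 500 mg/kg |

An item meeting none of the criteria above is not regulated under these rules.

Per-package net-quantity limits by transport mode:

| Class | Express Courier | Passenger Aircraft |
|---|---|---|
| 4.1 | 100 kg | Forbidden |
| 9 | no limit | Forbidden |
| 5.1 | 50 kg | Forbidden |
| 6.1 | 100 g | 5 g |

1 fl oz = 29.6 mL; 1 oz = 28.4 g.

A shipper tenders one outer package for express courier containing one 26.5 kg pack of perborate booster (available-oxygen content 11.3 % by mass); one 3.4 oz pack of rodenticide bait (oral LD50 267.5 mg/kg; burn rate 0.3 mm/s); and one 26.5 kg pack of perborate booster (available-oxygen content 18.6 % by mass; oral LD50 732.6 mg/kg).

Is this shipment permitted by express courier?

With available-oxygen content 11.3 % by mass (≥ 10 % by mass), the perborate booster falls in Class 5.1.
With oral LD50 267.5 mg/kg (≤ 500 mg/kg), the rodenticide bait falls in Class 6.1.
The perborate booster has available-oxygen content 18.6 % by mass, which is ≥ 10 % by mass, so it is Class 5.1 (Oxidizer).
Total Class 5.1: 26.5 kg + 26.5 kg = 53 kg.
53 kg > 50 kg (express courier limit, Class 5.1) — over the limit.
Class 6.1 quantity: one 3.4 oz pack = 96.56 g.
96.56 g is within the express courier limit of 100 g for Class 6.1.

No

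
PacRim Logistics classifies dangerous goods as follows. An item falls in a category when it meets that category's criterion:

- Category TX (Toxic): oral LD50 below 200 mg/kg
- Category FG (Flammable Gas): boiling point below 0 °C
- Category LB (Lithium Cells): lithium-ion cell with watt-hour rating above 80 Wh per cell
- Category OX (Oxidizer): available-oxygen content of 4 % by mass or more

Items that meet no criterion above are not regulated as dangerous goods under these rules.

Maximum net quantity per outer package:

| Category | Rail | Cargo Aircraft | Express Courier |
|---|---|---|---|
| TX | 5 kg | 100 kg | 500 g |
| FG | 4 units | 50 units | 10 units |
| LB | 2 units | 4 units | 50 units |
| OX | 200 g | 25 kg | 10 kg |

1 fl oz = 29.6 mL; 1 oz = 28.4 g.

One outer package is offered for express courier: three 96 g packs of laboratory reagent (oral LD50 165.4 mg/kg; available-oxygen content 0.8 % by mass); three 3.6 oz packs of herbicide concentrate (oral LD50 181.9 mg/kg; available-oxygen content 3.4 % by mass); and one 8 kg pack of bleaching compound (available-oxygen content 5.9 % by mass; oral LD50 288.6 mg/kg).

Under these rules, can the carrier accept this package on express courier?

No

The laboratory reagent has oral LD50 165.4 mg/kg, which is < 200 mg/kg, so it is Category TX (Toxic).
With oral LD50 181.9 mg/kg (< 200 mg/kg), the herbicide concentrate falls in Category TX.
With available-oxygen content 5.9 % by mass (≥ 4 % by mass), the bleaching compound falls in Category OX.
Total Category TX: (three 96 g packs = 288 g) + (three 3.6 oz packs = 306.72 g) = 594.72 g.
594.72 g exceeds the express courier limit of 500 g for Category TX.
Category OX quantity: 8 kg.
8 kg is within the express courier limit of 10 kg for Category OX.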